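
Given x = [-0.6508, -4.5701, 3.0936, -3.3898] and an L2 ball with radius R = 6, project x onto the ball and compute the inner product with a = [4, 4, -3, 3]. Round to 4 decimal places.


Step 1: Compute ||x|| (intermediates to 6 decimals).
||x|| = sqrt((-0.6508)^2 + (-4.5701)^2 + 3.0936^2 + (-3.3898)^2) = 6.50926
Step 2: Project.
Since ||x|| > R, scale = R/||x|| = 6/6.50926 = 0.921764, proj(x) = scale * x
proj(x) = [-0.599884, -4.212554, 2.851569, -3.124596]
Step 3: Dot product.
a^T * proj(x) = 4*(-0.599884) + 4*(-4.212554) - 3*2.851569 + 3*(-3.124596) = -37.1782


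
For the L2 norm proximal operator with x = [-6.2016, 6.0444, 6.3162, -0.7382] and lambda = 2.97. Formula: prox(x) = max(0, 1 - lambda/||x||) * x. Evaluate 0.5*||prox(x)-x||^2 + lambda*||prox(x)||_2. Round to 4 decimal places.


Step 1: Compute ||x||.
||x|| = 10.744
Step 2: Compute scaling factor.
scale = max(0, 1 - 2.97/10.744) = 0.7236
Step 3: prox(x) = [-4.4873, 4.3735, 4.5702, -0.5341]
||prox(x)|| = 7.774
Step 4: Proximal objective.
0.5*||prox-x||^2 = 4.4105
lambda*||prox|| = 23.0888
Total = 27.4993


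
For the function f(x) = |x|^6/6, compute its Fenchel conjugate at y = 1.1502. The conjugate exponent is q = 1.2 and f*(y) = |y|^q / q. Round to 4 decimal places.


The conjugate exponent q satisfies 1/p + 1/q = 1.
p = 6, so q = 6/(6 - 1) = 1.2
|y|^q = 1.1502^1.2 = 1.1828
f*(1.1502) = 1.1828 / 1.2 = 0.9857


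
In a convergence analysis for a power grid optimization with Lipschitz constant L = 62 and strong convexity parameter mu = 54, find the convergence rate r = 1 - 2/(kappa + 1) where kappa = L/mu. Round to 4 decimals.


Step 1: Compute the condition number.
kappa = L/mu = 62/54 = 1.1481
Step 2: Compute the convergence rate.
r = 1 - 2/(kappa + 1) = 1 - 2*mu/(L + mu) = (L - mu)/(L + mu) = 8/116 = 0.069


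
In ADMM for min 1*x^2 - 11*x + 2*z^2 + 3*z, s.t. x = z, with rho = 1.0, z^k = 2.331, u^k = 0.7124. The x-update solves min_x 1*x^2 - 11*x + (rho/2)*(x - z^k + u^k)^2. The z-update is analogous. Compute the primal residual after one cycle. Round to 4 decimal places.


ADMM iteration with rho = 1.0, z^k = 2.331, u^k = 0.7124
Step 1: x-update.
Minimize 1*x^2 - 11*x + (1.0/2)*(x - 2.331 + 0.7124)^2
FOC: (2*1 + 1.0)*x = 11 + 1.0*(2.331 - 0.7124)
x^{k+1} = 4.2062
Step 2: z-update.
Minimize 2*z^2 + 3*z + (1.0/2)*(4.2062 - z + 0.7124)^2
FOC: (2*2 + 1.0)*z = -3 + 1.0*(4.2062 + 0.7124)
z^{k+1} = 0.3837
Step 3: u-update.
u^{k+1} = 0.7124 + 4.2062 - 0.3837 = 4.5349
Step 4: Primal residual = |4.2062 - 0.3837| = 3.8225


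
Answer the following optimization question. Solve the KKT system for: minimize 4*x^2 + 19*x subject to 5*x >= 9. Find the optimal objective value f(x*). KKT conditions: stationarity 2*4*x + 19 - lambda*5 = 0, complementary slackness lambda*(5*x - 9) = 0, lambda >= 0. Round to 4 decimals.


Step 1: Try lambda = 0 (constraint inactive).
x_unc = -19/(2*4) = -2.375
Check: 5*-2.375 = -11.875 < 9 -- violated!
Step 2: Constraint must be active: 5*x = 9
x* = 9/5 = 1.8
lambda = (2*4*1.8 + 19)/5 = 6.68
Step 3: Compute optimal value.
f(x*) = 4*1.8^2 + 19*1.8 = 47.16


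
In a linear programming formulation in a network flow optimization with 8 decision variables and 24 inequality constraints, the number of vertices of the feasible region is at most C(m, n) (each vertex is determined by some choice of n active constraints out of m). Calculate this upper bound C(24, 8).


Each vertex corresponds to some choice of n active constraints out of m, so the number of vertices is at most C(m, n) = m! / (n!(m-n)!).
m = 24, n = 8
Numerator: 24 * 23 * 22 * 21 * 20 * 19 * 18 * 17
Denominator: 8! = 40320
C(24, 8) = 735471


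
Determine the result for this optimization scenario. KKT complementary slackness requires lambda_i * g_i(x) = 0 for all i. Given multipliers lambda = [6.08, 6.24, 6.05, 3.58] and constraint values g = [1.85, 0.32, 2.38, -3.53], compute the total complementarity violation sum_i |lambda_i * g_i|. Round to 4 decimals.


KKT complementary slackness check:
lambda_1 * g_1 = 6.08 * 1.85 = 11.248
lambda_2 * g_2 = 6.24 * 0.32 = 1.9968
lambda_3 * g_3 = 6.05 * 2.38 = 14.399
lambda_4 * g_4 = 3.58 * -3.53 = -12.6374
Total violation = 11.248 + 1.9968 + 14.399 + 12.6374 = 40.2812


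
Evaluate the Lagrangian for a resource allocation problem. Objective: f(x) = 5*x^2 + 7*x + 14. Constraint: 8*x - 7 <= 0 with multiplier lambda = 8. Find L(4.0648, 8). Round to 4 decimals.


Step 1: Evaluate f(x).
f(4.0648) = 5*4.0648^2 + 7*4.0648 + 14 = 125.0666
Step 2: Evaluate g(x).
g(4.0648) = 8*4.0648 - 7 = 25.5184
Step 3: Compute Lagrangian.
L = 125.0666 + 8*25.5184 = 329.2138


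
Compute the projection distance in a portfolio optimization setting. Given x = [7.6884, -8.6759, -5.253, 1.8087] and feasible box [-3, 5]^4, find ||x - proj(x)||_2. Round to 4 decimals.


Project each component onto [-3, 5].
clip(7.6884) = 5.0, clip(-8.6759) = -3.0, clip(-5.253) = -3.0, clip(1.8087) = 1.8087
Projection = [5.0, -3.0, -3.0, 1.8087]
Squared diffs: [7.2275, 32.2158, 5.076, 0.0]
Distance = sqrt(44.5193) = 6.6723


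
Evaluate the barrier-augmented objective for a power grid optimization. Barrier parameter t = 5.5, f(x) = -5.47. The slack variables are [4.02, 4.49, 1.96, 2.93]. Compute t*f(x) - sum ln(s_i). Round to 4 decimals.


Step 1: Compute log-barrier.
ln values: [1.3913, 1.5019, 0.6729, 1.075]
phi = -(1.3913 + 1.5019 + 0.6729 + 1.075) = -4.6411
Step 2: Compute augmented objective.
t*f(x) = 5.5*-5.47 = -30.085
Total = -30.085 - 4.6411 = -34.7261


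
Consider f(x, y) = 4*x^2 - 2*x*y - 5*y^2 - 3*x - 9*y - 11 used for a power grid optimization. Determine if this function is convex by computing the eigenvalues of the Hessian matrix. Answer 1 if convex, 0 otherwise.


The Hessian of f(x,y) = 4*x^2 - 2*x*y - 5*y^2 - 3*x - 9*y - 11 is:
H = [[8, -2], [-2, -10]]
Trace = 8 - 10 = -2
Determinant = 8*-10 - (-2)^2 = -84
Discriminant = (-2)^2 - 4*-84 = 340.0
Eigenvalues: lambda_1 = -10.2195, lambda_2 = 8.2195
The function is not convex.

0


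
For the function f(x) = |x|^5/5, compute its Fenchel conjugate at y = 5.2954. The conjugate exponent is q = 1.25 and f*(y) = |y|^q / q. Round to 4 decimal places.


The conjugate exponent q satisfies 1/p + 1/q = 1.
p = 5, so q = 5/(5 - 1) = 1.25
|y|^q = 5.2954^1.25 = 8.0329
f*(5.2954) = 8.0329 / 1.25 = 6.4263


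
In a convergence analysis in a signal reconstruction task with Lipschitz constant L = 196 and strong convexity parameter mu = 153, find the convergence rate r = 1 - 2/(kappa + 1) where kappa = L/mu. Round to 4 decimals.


Step 1: Compute the condition number.
kappa = L/mu = 196/153 = 1.281
Step 2: Compute the convergence rate.
r = 1 - 2/(kappa + 1) = 1 - 2*mu/(L + mu) = (L - mu)/(L + mu) = 43/349 = 0.1232


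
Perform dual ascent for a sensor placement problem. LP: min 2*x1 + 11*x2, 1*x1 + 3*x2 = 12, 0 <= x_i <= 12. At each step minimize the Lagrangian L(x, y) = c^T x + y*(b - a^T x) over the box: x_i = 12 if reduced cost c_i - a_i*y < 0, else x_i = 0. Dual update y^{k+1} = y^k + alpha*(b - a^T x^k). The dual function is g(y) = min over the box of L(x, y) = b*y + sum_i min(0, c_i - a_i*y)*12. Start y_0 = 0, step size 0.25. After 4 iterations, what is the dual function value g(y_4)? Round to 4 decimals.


Dual ascent for LP: min 2*x1 + 11*x2, 1*x1 + 3*x2 = 12, 0 <= x_i <= 12
Step 1: y^k = 0.0, reduced costs: (2.0, 11.0)
  x^k = (0.0, 0.0), subgradient = b - a^T x = 12.0
  y^{k+1} = 0.0 + 0.25*12.0 = 3.0
Step 2: y^k = 3.0, reduced costs: (-1.0, 2.0)
  x^k = (12.0, 0.0), subgradient = b - a^T x = 0.0
  y^{k+1} = 3.0 + 0.25*0.0 = 3.0
Step 3: y^k = 3.0, reduced costs: (-1.0, 2.0)
  x^k = (12.0, 0.0), subgradient = b - a^T x = 0.0
  y^{k+1} = 3.0 + 0.25*0.0 = 3.0
Step 4: y^k = 3.0, reduced costs: (-1.0, 2.0)
  x^k = (12.0, 0.0), subgradient = b - a^T x = 0.0
  y^{k+1} = 3.0 + 0.25*0.0 = 3.0
Dual objective at y_4 = 3.0: reduced costs (-1.0, 2.0), box minimizer x = (12.0, 0.0)
g(y_4) = b*y + (c1 - a1*y)*x1 + (c2 - a2*y)*x2 = 12*3.0 + (-1.0)*12.0 + 2.0*0.0 = 36.0 - 12.0 + 0.0 = 24.0


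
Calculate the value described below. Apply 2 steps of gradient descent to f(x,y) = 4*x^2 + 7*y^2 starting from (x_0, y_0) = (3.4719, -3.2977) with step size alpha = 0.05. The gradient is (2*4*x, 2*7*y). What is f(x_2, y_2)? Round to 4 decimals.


Gradient descent on f(x,y) = 4*x^2 + 7*y^2.
Starting point: (3.4719, -3.2977), alpha = 0.05
Step 1: grad_x = 2*4*3.4719 = 27.7752, grad_y = 2*7*-3.2977 = -46.1678
  x_1 = 3.4719 - 0.05*27.7752 = 2.0831
  y_1 = -3.2977 - 0.05*-46.1678 = -0.9893
Step 2: grad_x = 2*4*2.0831 = 16.6651, grad_y = 2*7*-0.9893 = -13.8503
  x_2 = 2.0831 - 0.05*16.6651 = 1.2499
  y_2 = -0.9893 - 0.05*-13.8503 = -0.2968
f(1.2499, -0.2968) = 4*1.2499^2 + 7*(-0.2968)^2 = 6.8654


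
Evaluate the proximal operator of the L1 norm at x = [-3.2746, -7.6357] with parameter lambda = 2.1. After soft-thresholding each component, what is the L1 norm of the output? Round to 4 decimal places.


Soft-thresholding with lambda = 2.1:
prox(-3.2746) = sign(-3.2746)*max(|-3.2746| - 2.1, 0) = -1.1746
prox(-7.6357) = sign(-7.6357)*max(|-7.6357| - 2.1, 0) = -5.5357
prox(x) = [-1.1746, -5.5357]
||prox(x)||_1 = 1.1746 + 5.5357 = 6.7103


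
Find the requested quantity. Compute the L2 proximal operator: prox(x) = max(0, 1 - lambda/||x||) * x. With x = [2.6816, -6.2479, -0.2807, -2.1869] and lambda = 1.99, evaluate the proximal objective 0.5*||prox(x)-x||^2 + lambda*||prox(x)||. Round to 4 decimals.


Step 1: Compute ||x||.
||x|| = 7.1476
Step 2: Compute scaling factor.
scale = max(0, 1 - 1.99/7.1476) = 0.7216
Step 3: prox(x) = [1.935, -4.5084, -0.2025, -1.578]
||prox(x)|| = 5.1576
Step 4: Proximal objective.
0.5*||prox-x||^2 = 1.9801
lambda*||prox|| = 10.2636
Total = 12.2437


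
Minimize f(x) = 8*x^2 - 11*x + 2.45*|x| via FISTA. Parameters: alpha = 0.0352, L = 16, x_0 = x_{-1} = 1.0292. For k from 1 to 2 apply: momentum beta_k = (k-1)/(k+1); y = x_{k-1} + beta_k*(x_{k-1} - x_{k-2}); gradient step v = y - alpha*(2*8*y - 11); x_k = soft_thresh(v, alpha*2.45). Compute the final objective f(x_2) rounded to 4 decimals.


FISTA on f(x) = 8*x^2 - 11*x + 2.45*|x|
L = 16, alpha = 0.0352
Iteration 1: beta = 0.0, y = 1.0292 + 0.0*(1.0292 - 1.0292) = 1.0292
  grad(y) = 5.4672, v = y - alpha*grad = 0.8368
  prox(v) = soft_thresh(0.8368, 0.0862) = 0.7505
Iteration 2: beta = 0.3333, y = 0.7505 + 0.3333*(0.7505 - 1.0292) = 0.6576
  grad(y) = -0.4781, v = y - alpha*grad = 0.6744
  prox(v) = soft_thresh(0.6744, 0.0862) = 0.5882
f(x_2) = 8*0.5882^2 - 11*0.5882 + 2.45*|0.5882| = -2.2613


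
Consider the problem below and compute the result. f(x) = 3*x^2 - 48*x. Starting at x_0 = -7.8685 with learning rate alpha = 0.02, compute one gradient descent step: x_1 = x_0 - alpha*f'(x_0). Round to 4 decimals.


We compute the gradient at x_0 and apply the update.
f'(x) = 6*x - 48
f'(-7.8685) = 6*-7.8685 - 48 = -95.211
x_1 = -7.8685 - 0.02*-95.211 = -5.9643


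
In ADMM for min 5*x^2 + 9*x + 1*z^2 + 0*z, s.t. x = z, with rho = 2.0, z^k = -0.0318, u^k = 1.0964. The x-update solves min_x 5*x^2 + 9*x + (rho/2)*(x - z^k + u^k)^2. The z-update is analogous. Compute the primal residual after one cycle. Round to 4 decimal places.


ADMM iteration with rho = 2.0, z^k = -0.0318, u^k = 1.0964
Step 1: x-update.
Minimize 5*x^2 + 9*x + (2.0/2)*(x + 0.0318 + 1.0964)^2
FOC: (2*5 + 2.0)*x = -9 + 2.0*(-0.0318 - 1.0964)
x^{k+1} = -0.938
Step 2: z-update.
Minimize 1*z^2 + 0*z + (2.0/2)*(-0.938 - z + 1.0964)^2
FOC: (2*1 + 2.0)*z = 0 + 2.0*(-0.938 + 1.0964)
z^{k+1} = 0.0792
Step 3: u-update.
u^{k+1} = 1.0964 - 0.938 - 0.0792 = 0.0792
Step 4: Primal residual = |-0.938 - 0.0792| = 1.0172


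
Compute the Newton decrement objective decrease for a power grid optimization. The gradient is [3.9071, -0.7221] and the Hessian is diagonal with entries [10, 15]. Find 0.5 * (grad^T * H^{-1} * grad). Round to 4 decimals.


Step 1: H is diagonal, so H^(-1) * g = [0.3907, -0.0481].
Step 2: g^T H^(-1) g = sum_i g_i^2 / H_ii
  = (3.9071)^2/10 + (-0.7221)^2/15
  = 1.5265 + 0.0348 = 1.5613
Step 3: Objective decrease = 0.5 * g^T H^(-1) g = 0.7807


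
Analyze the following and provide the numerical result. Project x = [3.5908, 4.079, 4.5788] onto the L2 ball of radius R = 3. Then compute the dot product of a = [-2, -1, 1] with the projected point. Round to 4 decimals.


Step 1: Compute ||x|| (intermediates to 6 decimals).
||x|| = sqrt(3.5908^2 + 4.079^2 + 4.5788^2) = 7.106159
Step 2: Project.
Since ||x|| > R, scale = R/||x|| = 3/7.106159 = 0.422169, proj(x) = scale * x
proj(x) = [1.515924, 1.722027, 1.933027]
Step 3: Dot product.
a^T * proj(x) = -2*1.515924 - 1*1.722027 + 1*1.933027 = -2.8208


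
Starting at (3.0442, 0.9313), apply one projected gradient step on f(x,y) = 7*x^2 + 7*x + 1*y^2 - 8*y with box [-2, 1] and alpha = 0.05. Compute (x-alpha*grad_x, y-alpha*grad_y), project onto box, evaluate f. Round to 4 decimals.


Step 1: Compute gradient at (3.0442, 0.9313).
grad_x = 2*7*3.0442 + 7 = 49.6188
grad_y = 2*1*0.9313 - 8 = -6.1374
Step 2: Gradient step.
x_raw = 3.0442 - 0.05*49.6188 = 0.5633
y_raw = 0.9313 - 0.05*-6.1374 = 1.2382
Step 3: Project onto [-2, 1].
x_proj = clip(0.5633) = 0.5633
y_proj = clip(1.2382) = 1.0
Step 4: Evaluate f.
f(0.5633, 1.0) = -0.8363


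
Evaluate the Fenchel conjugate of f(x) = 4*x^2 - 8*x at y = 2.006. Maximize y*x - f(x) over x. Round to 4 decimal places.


f*(y) = sup_x {y*x - a*x^2 - b*x} = sup_x {(y-b)*x - a*x^2}
FOC: (y - b) - 2a*x = 0 => x* = (y - b)/(2a)
x* = (2.006 + 8)/(2*4) = 1.2508
f*(2.006) = (y-b)^2/(4a) = (2.006 + 8)^2/(4*4)
= 100.12/16 = 6.2575


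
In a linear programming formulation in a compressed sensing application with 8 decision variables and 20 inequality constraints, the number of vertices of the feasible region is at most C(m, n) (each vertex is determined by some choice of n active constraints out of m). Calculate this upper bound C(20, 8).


Each vertex corresponds to some choice of n active constraints out of m, so the number of vertices is at most C(m, n) = m! / (n!(m-n)!).
m = 20, n = 8
Numerator: 20 * 19 * 18 * 17 * 16 * 15 * 14 * 13
Denominator: 8! = 40320
C(20, 8) = 125970


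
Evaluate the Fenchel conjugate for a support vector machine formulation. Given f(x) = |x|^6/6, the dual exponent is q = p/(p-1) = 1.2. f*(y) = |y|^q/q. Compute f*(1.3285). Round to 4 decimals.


The conjugate exponent q satisfies 1/p + 1/q = 1.
p = 6, so q = 6/(6 - 1) = 1.2
|y|^q = 1.3285^1.2 = 1.4062
f*(1.3285) = 1.4062 / 1.2 = 1.1718


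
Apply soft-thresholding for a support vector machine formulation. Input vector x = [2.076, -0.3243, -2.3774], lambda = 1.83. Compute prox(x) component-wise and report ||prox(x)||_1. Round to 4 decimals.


Soft-thresholding with lambda = 1.83:
prox(2.076) = sign(2.076)*max(|2.076| - 1.83, 0) = 0.246
prox(-0.3243) = sign(-0.3243)*max(|-0.3243| - 1.83, 0) = 0.0
prox(-2.3774) = sign(-2.3774)*max(|-2.3774| - 1.83, 0) = -0.5474
prox(x) = [0.246, 0.0, -0.5474]
||prox(x)||_1 = 0.246 + 0.0 + 0.5474 = 0.7934


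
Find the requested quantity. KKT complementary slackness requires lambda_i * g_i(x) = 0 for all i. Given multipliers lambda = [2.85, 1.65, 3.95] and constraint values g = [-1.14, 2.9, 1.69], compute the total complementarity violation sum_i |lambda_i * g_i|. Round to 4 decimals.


KKT complementary slackness check:
lambda_1 * g_1 = 2.85 * -1.14 = -3.249
lambda_2 * g_2 = 1.65 * 2.9 = 4.785
lambda_3 * g_3 = 3.95 * 1.69 = 6.6755
Total violation = 3.249 + 4.785 + 6.6755 = 14.7095


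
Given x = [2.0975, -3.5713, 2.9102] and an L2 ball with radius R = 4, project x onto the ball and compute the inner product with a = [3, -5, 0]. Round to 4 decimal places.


Step 1: Compute ||x|| (intermediates to 6 decimals).
||x|| = sqrt(2.0975^2 + (-3.5713)^2 + 2.9102^2) = 5.061912
Step 2: Project.
Since ||x|| > R, scale = R/||x|| = 4/5.061912 = 0.790215, proj(x) = scale * x
proj(x) = [1.657476, -2.822095, 2.299684]
Step 3: Dot product.
a^T * proj(x) = 3*1.657476 - 5*(-2.822095) + 0*2.299684 = 19.0829


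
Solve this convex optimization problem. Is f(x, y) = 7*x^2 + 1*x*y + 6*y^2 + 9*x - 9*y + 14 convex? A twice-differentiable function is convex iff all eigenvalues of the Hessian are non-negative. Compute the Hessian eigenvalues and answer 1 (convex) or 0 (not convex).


The Hessian of f(x,y) = 7*x^2 + 1*x*y + 6*y^2 + 9*x - 9*y + 14 is:
H = [[14, 1], [1, 12]]
Trace = 14 + 12 = 26
Determinant = 14*12 - (1)^2 = 167
Discriminant = (26)^2 - 4*167 = 8.0
Eigenvalues: lambda_1 = 11.5858, lambda_2 = 14.4142
The function is convex.

1


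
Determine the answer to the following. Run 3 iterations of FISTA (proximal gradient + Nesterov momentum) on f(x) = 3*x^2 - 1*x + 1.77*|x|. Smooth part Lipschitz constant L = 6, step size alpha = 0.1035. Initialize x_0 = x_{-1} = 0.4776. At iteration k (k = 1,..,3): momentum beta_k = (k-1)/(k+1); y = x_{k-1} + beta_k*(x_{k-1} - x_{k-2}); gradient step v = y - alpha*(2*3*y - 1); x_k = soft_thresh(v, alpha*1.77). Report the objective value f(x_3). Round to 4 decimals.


FISTA on f(x) = 3*x^2 - 1*x + 1.77*|x|
L = 6, alpha = 0.1035
Iteration 1: beta = 0.0, y = 0.4776 + 0.0*(0.4776 - 0.4776) = 0.4776
  grad(y) = 1.8656, v = y - alpha*grad = 0.2845
  prox(v) = soft_thresh(0.2845, 0.1832) = 0.1013
Iteration 2: beta = 0.3333, y = 0.1013 + 0.3333*(0.1013 - 0.4776) = -0.0241
  grad(y) = -1.1447, v = y - alpha*grad = 0.0944
  prox(v) = soft_thresh(0.0944, 0.1832) = 0.0
Iteration 3: beta = 0.5, y = 0.0 + 0.5*(0.0 - 0.1013) = -0.0507
  grad(y) = -1.3039, v = y - alpha*grad = 0.0843
  prox(v) = soft_thresh(0.0843, 0.1832) = 0.0
f(x_3) = 3*0.0^2 - 1*0.0 + 1.77*|0.0| = 0.0


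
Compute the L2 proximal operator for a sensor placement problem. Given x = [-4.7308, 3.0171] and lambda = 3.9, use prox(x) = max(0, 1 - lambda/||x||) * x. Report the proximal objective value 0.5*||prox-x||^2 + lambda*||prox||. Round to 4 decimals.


Step 1: Compute ||x||.
||x|| = 5.611
Step 2: Compute scaling factor.
scale = max(0, 1 - 3.9/5.611) = 0.3049
Step 3: prox(x) = [-1.4426, 0.92]
||prox(x)|| = 1.711
Step 4: Proximal objective.
0.5*||prox-x||^2 = 7.605
lambda*||prox|| = 6.6729
Total = 14.2779


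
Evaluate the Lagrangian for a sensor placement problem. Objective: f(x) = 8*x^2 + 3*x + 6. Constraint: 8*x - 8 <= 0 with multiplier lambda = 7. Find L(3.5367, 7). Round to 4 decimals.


Step 1: Evaluate f(x).
f(3.5367) = 8*3.5367^2 + 3*3.5367 + 6 = 116.6761
Step 2: Evaluate g(x).
g(3.5367) = 8*3.5367 - 8 = 20.2936
Step 3: Compute Lagrangian.
L = 116.6761 + 7*20.2936 = 258.7313


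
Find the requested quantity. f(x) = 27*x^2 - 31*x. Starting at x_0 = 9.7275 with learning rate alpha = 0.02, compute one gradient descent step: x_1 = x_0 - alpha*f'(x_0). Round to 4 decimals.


We compute the gradient at x_0 and apply the update.
f'(x) = 54*x - 31
f'(9.7275) = 54*9.7275 - 31 = 494.285
x_1 = 9.7275 - 0.02*494.285 = -0.1582


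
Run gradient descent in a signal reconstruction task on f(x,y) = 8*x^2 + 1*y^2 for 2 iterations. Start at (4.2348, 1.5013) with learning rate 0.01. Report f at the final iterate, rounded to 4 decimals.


Gradient descent on f(x,y) = 8*x^2 + 1*y^2.
Starting point: (4.2348, 1.5013), alpha = 0.01
Step 1: grad_x = 2*8*4.2348 = 67.7568, grad_y = 2*1*1.5013 = 3.0026
  x_1 = 4.2348 - 0.01*67.7568 = 3.5572
  y_1 = 1.5013 - 0.01*3.0026 = 1.4713
Step 2: grad_x = 2*8*3.5572 = 56.9157, grad_y = 2*1*1.4713 = 2.9425
  x_2 = 3.5572 - 0.01*56.9157 = 2.9881
  y_2 = 1.4713 - 0.01*2.9425 = 1.4418
f(2.9881, 1.4418) = 8*2.9881^2 + 1*1.4418^2 = 73.5077


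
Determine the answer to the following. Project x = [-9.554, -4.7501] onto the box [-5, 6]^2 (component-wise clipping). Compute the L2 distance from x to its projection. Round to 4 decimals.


Project each component onto [-5, 6].
clip(-9.554) = -5.0, clip(-4.7501) = -4.7501
Projection = [-5.0, -4.7501]
Squared diffs: [20.7389, 0.0]
Distance = sqrt(20.7389) = 4.554


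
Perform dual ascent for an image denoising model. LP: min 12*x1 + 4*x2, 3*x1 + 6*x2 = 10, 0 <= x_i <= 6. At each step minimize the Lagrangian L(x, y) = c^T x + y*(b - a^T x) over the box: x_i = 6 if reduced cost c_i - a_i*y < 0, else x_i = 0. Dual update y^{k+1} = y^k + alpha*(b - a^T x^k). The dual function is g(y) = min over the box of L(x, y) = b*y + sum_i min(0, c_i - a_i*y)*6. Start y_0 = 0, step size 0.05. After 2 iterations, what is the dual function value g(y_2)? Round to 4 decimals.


Dual ascent for LP: min 12*x1 + 4*x2, 3*x1 + 6*x2 = 10, 0 <= x_i <= 6
Step 1: y^k = 0.0, reduced costs: (12.0, 4.0)
  x^k = (0.0, 0.0), subgradient = b - a^T x = 10.0
  y^{k+1} = 0.0 + 0.05*10.0 = 0.5
Step 2: y^k = 0.5, reduced costs: (10.5, 1.0)
  x^k = (0.0, 0.0), subgradient = b - a^T x = 10.0
  y^{k+1} = 0.5 + 0.05*10.0 = 1.0
Dual objective at y_2 = 1.0: reduced costs (9.0, -2.0), box minimizer x = (0.0, 6.0)
g(y_2) = b*y + (c1 - a1*y)*x1 + (c2 - a2*y)*x2 = 10*1.0 + 9.0*0.0 + (-2.0)*6.0 = 10.0 + 0.0 - 12.0 = -2.0


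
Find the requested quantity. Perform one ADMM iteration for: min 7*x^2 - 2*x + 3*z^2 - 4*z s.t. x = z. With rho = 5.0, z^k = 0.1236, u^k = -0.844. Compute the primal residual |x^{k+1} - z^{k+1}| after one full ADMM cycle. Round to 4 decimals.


ADMM iteration with rho = 5.0, z^k = 0.1236, u^k = -0.844
Step 1: x-update.
Minimize 7*x^2 - 2*x + (5.0/2)*(x - 0.1236 - 0.844)^2
FOC: (2*7 + 5.0)*x = 2 + 5.0*(0.1236 + 0.844)
x^{k+1} = 0.3599
Step 2: z-update.
Minimize 3*z^2 - 4*z + (5.0/2)*(0.3599 - z - 0.844)^2
FOC: (2*3 + 5.0)*z = 4 + 5.0*(0.3599 - 0.844)
z^{k+1} = 0.1436
Step 3: u-update.
u^{k+1} = -0.844 + 0.3599 - 0.1436 = -0.6277
Step 4: Primal residual = |0.3599 - 0.1436| = 0.2163


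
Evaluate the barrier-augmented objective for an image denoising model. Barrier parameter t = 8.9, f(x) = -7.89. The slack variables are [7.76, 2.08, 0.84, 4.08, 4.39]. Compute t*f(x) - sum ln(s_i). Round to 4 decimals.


Step 1: Compute log-barrier.
ln values: [2.049, 0.7324, -0.1744, 1.4061, 1.4793]
phi = -(2.049 + 0.7324 - 0.1744 + 1.4061 + 1.4793) = -5.4924
Step 2: Compute augmented objective.
t*f(x) = 8.9*-7.89 = -70.221
Total = -70.221 - 5.4924 = -75.7134


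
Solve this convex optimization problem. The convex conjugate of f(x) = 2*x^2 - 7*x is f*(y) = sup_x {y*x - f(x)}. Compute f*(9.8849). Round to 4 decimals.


f*(y) = sup_x {y*x - a*x^2 - b*x} = sup_x {(y-b)*x - a*x^2}
FOC: (y - b) - 2a*x = 0 => x* = (y - b)/(2a)
x* = (9.8849 + 7)/(2*2) = 4.2212
f*(9.8849) = (y-b)^2/(4a) = (9.8849 + 7)^2/(4*2)
= 285.0998/8 = 35.6375


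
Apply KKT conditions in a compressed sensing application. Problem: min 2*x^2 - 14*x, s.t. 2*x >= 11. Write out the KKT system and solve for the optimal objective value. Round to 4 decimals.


Step 1: Try lambda = 0 (constraint inactive).
x_unc = 14/(2*2) = 3.5
Check: 2*3.5 = 7.0 < 11 -- violated!
Step 2: Constraint must be active: 2*x = 11
x* = 11/2 = 5.5
lambda = (2*2*5.5 - 14)/2 = 4.0
Step 3: Compute optimal value.
f(x*) = 2*5.5^2 - 14*5.5 = -16.5


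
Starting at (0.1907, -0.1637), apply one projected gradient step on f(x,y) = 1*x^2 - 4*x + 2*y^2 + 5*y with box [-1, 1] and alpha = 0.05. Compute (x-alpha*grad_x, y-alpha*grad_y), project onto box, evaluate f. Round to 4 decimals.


Step 1: Compute gradient at (0.1907, -0.1637).
grad_x = 2*1*0.1907 - 4 = -3.6186
grad_y = 2*2*-0.1637 + 5 = 4.3452
Step 2: Gradient step.
x_raw = 0.1907 - 0.05*-3.6186 = 0.3716
y_raw = -0.1637 - 0.05*4.3452 = -0.381
Step 3: Project onto [-1, 1].
x_proj = clip(0.3716) = 0.3716
y_proj = clip(-0.381) = -0.381
Step 4: Evaluate f.
f(0.3716, -0.381) = -2.963


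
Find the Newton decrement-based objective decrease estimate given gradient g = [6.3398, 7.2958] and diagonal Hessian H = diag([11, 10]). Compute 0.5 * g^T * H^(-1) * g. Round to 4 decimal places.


Step 1: H is diagonal, so H^(-1) * g = [0.5763, 0.7296].
Step 2: g^T H^(-1) g = sum_i g_i^2 / H_ii
  = (6.3398)^2/11 + (7.2958)^2/10
  = 3.6539 + 5.3229 = 8.9768
Step 3: Objective decrease = 0.5 * g^T H^(-1) g = 4.4884


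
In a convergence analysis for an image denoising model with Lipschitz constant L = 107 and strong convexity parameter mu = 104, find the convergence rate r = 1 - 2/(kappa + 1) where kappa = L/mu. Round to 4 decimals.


Step 1: Compute the condition number.
kappa = L/mu = 107/104 = 1.0288
Step 2: Compute the convergence rate.
r = 1 - 2/(kappa + 1) = 1 - 2*mu/(L + mu) = (L - mu)/(L + mu) = 3/211 = 0.0142


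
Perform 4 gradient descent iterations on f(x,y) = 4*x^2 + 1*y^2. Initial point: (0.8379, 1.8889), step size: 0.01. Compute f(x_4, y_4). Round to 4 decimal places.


Gradient descent on f(x,y) = 4*x^2 + 1*y^2.
Starting point: (0.8379, 1.8889), alpha = 0.01
Step 1: grad_x = 2*4*0.8379 = 6.7032, grad_y = 2*1*1.8889 = 3.7778
  x_1 = 0.8379 - 0.01*6.7032 = 0.7709
  y_1 = 1.8889 - 0.01*3.7778 = 1.8511
Step 2: grad_x = 2*4*0.7709 = 6.1669, grad_y = 2*1*1.8511 = 3.7022
  x_2 = 0.7709 - 0.01*6.1669 = 0.7092
  y_2 = 1.8511 - 0.01*3.7022 = 1.8141
Step 3: grad_x = 2*4*0.7092 = 5.6736, grad_y = 2*1*1.8141 = 3.6282
  x_3 = 0.7092 - 0.01*5.6736 = 0.6525
  y_3 = 1.8141 - 0.01*3.6282 = 1.7778
Step 4: grad_x = 2*4*0.6525 = 5.2197, grad_y = 2*1*1.7778 = 3.5556
  x_4 = 0.6525 - 0.01*5.2197 = 0.6003
  y_4 = 1.7778 - 0.01*3.5556 = 1.7423
f(0.6003, 1.7423) = 4*0.6003^2 + 1*1.7423^2 = 4.4767


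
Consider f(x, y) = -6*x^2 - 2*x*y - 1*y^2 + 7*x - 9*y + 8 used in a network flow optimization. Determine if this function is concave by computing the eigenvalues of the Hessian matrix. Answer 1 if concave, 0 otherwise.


The Hessian of f(x,y) = -6*x^2 - 2*x*y - 1*y^2 + 7*x - 9*y + 8 is:
H = [[-12, -2], [-2, -2]]
Trace = -12 - 2 = -14
Determinant = -12*-2 - (-2)^2 = 20
Discriminant = (-14)^2 - 4*20 = 116.0
Eigenvalues: lambda_1 = -12.3852, lambda_2 = -1.6148
The function is concave.

1


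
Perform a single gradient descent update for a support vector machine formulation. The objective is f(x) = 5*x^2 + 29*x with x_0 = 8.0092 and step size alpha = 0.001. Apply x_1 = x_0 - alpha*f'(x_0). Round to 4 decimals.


We compute the gradient at x_0 and apply the update.
f'(x) = 10*x + 29
f'(8.0092) = 10*8.0092 + 29 = 109.092
x_1 = 8.0092 - 0.001*109.092 = 7.9001


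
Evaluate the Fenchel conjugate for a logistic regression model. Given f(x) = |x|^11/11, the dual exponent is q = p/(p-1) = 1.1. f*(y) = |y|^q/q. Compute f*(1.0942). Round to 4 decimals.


The conjugate exponent q satisfies 1/p + 1/q = 1.
p = 11, so q = 11/(11 - 1) = 1.1
|y|^q = 1.0942^1.1 = 1.1041
f*(1.0942) = 1.1041 / 1.1 = 1.0037


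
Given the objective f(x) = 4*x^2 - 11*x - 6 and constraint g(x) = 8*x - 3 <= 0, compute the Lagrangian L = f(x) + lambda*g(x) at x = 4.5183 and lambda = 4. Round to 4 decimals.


Step 1: Evaluate f(x).
f(4.5183) = 4*4.5183^2 - 11*4.5183 - 6 = 25.9588
Step 2: Evaluate g(x).
g(4.5183) = 8*4.5183 - 3 = 33.1464
Step 3: Compute Lagrangian.
L = 25.9588 + 4*33.1464 = 158.5444


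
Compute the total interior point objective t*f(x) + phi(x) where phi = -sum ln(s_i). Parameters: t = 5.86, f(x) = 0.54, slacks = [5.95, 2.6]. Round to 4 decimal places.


Step 1: Compute log-barrier.
ln values: [1.7834, 0.9555]
phi = -(1.7834 + 0.9555) = -2.7389
Step 2: Compute augmented objective.
t*f(x) = 5.86*0.54 = 3.1644
Total = 3.1644 - 2.7389 = 0.4255


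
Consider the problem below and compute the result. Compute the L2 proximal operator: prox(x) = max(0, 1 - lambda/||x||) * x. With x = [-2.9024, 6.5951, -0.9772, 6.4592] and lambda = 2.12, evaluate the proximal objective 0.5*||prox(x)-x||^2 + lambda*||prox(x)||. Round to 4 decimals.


Step 1: Compute ||x||.
||x|| = 9.726
Step 2: Compute scaling factor.
scale = max(0, 1 - 2.12/9.726) = 0.782
Step 3: prox(x) = [-2.2698, 5.1576, -0.7642, 5.0513]
||prox(x)|| = 7.606
Step 4: Proximal objective.
0.5*||prox-x||^2 = 2.2472
lambda*||prox|| = 16.1247
Total = 18.372


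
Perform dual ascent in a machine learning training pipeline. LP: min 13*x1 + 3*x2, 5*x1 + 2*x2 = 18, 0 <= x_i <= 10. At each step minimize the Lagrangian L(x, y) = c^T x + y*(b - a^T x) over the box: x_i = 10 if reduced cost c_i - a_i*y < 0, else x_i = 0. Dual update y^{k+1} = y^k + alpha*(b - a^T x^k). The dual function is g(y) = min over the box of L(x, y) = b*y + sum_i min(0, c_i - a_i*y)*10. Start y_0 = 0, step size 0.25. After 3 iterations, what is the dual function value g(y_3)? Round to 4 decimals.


Dual ascent for LP: min 13*x1 + 3*x2, 5*x1 + 2*x2 = 18, 0 <= x_i <= 10
Step 1: y^k = 0.0, reduced costs: (13.0, 3.0)
  x^k = (0.0, 0.0), subgradient = b - a^T x = 18.0
  y^{k+1} = 0.0 + 0.25*18.0 = 4.5
Step 2: y^k = 4.5, reduced costs: (-9.5, -6.0)
  x^k = (10.0, 10.0), subgradient = b - a^T x = -52.0
  y^{k+1} = 4.5 + 0.25*-52.0 = -8.5
Step 3: y^k = -8.5, reduced costs: (55.5, 20.0)
  x^k = (0.0, 0.0), subgradient = b - a^T x = 18.0
  y^{k+1} = -8.5 + 0.25*18.0 = -4.0
Dual objective at y_3 = -4.0: reduced costs (33.0, 11.0), box minimizer x = (0.0, 0.0)
g(y_3) = b*y + (c1 - a1*y)*x1 + (c2 - a2*y)*x2 = 18*(-4.0) + 33.0*0.0 + 11.0*0.0 = -72.0 + 0.0 + 0.0 = -72.0


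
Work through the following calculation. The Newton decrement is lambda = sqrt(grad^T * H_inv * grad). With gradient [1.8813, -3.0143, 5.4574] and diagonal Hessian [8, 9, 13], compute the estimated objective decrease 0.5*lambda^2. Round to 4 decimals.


Step 1: H is diagonal, so H^(-1) * g = [0.2352, -0.3349, 0.4198].
Step 2: g^T H^(-1) g = sum_i g_i^2 / H_ii
  = (1.8813)^2/8 + (-3.0143)^2/9 + (5.4574)^2/13
  = 0.4424 + 1.0096 + 2.291 = 3.743
Step 3: Objective decrease = 0.5 * g^T H^(-1) g = 1.8715


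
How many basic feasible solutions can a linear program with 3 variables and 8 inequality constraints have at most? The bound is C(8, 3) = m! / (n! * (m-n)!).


Each vertex corresponds to some choice of n active constraints out of m, so the number of vertices is at most C(m, n) = m! / (n!(m-n)!).
m = 8, n = 3
Numerator: 8 * 7 * 6
Denominator: 3! = 6
C(8, 3) = 56


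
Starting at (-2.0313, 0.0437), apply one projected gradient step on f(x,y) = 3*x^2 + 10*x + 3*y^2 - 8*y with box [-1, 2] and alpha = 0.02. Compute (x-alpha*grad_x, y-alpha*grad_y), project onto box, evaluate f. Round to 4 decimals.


Step 1: Compute gradient at (-2.0313, 0.0437).
grad_x = 2*3*-2.0313 + 10 = -2.1878
grad_y = 2*3*0.0437 - 8 = -7.7378
Step 2: Gradient step.
x_raw = -2.0313 - 0.02*-2.1878 = -1.9875
y_raw = 0.0437 - 0.02*-7.7378 = 0.1985
Step 3: Project onto [-1, 2].
x_proj = clip(-1.9875) = -1.0
y_proj = clip(0.1985) = 0.1985
Step 4: Evaluate f.
f(-1.0, 0.1985) = -8.4695


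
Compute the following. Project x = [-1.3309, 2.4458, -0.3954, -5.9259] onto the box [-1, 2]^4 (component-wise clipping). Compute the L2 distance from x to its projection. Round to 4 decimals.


Project each component onto [-1, 2].
clip(-1.3309) = -1.0, clip(2.4458) = 2.0, clip(-0.3954) = -0.3954, clip(-5.9259) = -1.0
Projection = [-1.0, 2.0, -0.3954, -1.0]
Squared diffs: [0.1095, 0.1987, 0.0, 24.2645]
Distance = sqrt(24.5727) = 4.9571


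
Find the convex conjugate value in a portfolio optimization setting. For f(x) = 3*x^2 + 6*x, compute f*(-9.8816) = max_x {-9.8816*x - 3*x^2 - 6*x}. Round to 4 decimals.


f*(y) = sup_x {y*x - a*x^2 - b*x} = sup_x {(y-b)*x - a*x^2}
FOC: (y - b) - 2a*x = 0 => x* = (y - b)/(2a)
x* = (-9.8816 - 6)/(2*3) = -2.6469
f*(-9.8816) = (y-b)^2/(4a) = (-9.8816 - 6)^2/(4*3)
= 252.2252/12 = 21.0188


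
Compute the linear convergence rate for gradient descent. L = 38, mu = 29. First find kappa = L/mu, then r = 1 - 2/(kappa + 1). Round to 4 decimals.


Step 1: Compute the condition number.
kappa = L/mu = 38/29 = 1.3103
Step 2: Compute the convergence rate.
r = 1 - 2/(kappa + 1) = 1 - 2*mu/(L + mu) = (L - mu)/(L + mu) = 9/67 = 0.1343


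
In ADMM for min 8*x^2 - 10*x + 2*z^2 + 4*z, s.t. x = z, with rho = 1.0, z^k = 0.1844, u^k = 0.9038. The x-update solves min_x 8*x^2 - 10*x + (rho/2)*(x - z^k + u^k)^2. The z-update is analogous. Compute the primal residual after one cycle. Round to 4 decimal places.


ADMM iteration with rho = 1.0, z^k = 0.1844, u^k = 0.9038
Step 1: x-update.
Minimize 8*x^2 - 10*x + (1.0/2)*(x - 0.1844 + 0.9038)^2
FOC: (2*8 + 1.0)*x = 10 + 1.0*(0.1844 - 0.9038)
x^{k+1} = 0.5459
Step 2: z-update.
Minimize 2*z^2 + 4*z + (1.0/2)*(0.5459 - z + 0.9038)^2
FOC: (2*2 + 1.0)*z = -4 + 1.0*(0.5459 + 0.9038)
z^{k+1} = -0.5101
Step 3: u-update.
u^{k+1} = 0.9038 + 0.5459 + 0.5101 = 1.9598
Step 4: Primal residual = |0.5459 + 0.5101| = 1.056


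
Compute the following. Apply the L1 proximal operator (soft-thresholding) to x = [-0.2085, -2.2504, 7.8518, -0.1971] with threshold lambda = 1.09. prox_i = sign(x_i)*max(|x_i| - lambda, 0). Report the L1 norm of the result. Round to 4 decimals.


Soft-thresholding with lambda = 1.09:
prox(-0.2085) = sign(-0.2085)*max(|-0.2085| - 1.09, 0) = 0.0
prox(-2.2504) = sign(-2.2504)*max(|-2.2504| - 1.09, 0) = -1.1604
prox(7.8518) = sign(7.8518)*max(|7.8518| - 1.09, 0) = 6.7618
prox(-0.1971) = sign(-0.1971)*max(|-0.1971| - 1.09, 0) = 0.0
prox(x) = [0.0, -1.1604, 6.7618, 0.0]
||prox(x)||_1 = 0.0 + 1.1604 + 6.7618 + 0.0 = 7.9222


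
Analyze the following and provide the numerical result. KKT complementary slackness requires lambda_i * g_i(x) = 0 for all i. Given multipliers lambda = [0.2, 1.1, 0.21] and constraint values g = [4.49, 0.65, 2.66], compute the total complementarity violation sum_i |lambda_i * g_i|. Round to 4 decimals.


KKT complementary slackness check:
lambda_1 * g_1 = 0.2 * 4.49 = 0.898
lambda_2 * g_2 = 1.1 * 0.65 = 0.715
lambda_3 * g_3 = 0.21 * 2.66 = 0.5586
Total violation = 0.898 + 0.715 + 0.5586 = 2.1716


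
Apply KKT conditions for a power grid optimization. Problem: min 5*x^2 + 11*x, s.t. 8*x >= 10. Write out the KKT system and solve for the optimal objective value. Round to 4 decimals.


Step 1: Try lambda = 0 (constraint inactive).
x_unc = -11/(2*5) = -1.1
Check: 8*-1.1 = -8.8 < 10 -- violated!
Step 2: Constraint must be active: 8*x = 10
x* = 10/8 = 1.25
lambda = (2*5*1.25 + 11)/8 = 2.9375
Step 3: Compute optimal value.
f(x*) = 5*1.25^2 + 11*1.25 = 21.5625


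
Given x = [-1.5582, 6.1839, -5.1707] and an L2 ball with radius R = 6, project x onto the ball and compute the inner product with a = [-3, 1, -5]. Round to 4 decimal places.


Step 1: Compute ||x|| (intermediates to 6 decimals).
||x|| = sqrt((-1.5582)^2 + 6.1839^2 + (-5.1707)^2) = 8.210039
Step 2: Project.
Since ||x|| > R, scale = R/||x|| = 6/8.210039 = 0.730813, proj(x) = scale * x
proj(x) = [-1.138753, 4.519275, -3.778815]
Step 3: Dot product.
a^T * proj(x) = -3*(-1.138753) + 1*4.519275 - 5*(-3.778815) = 26.8296


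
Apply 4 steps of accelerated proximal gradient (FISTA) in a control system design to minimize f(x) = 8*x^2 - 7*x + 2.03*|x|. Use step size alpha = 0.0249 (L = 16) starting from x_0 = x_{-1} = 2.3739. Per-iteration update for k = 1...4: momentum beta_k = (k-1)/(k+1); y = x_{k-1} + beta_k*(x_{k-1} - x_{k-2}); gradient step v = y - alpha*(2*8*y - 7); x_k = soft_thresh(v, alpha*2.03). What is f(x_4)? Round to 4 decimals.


FISTA on f(x) = 8*x^2 - 7*x + 2.03*|x|
L = 16, alpha = 0.0249
Iteration 1: beta = 0.0, y = 2.3739 + 0.0*(2.3739 - 2.3739) = 2.3739
  grad(y) = 30.9824, v = y - alpha*grad = 1.6024
  prox(v) = soft_thresh(1.6024, 0.0505) = 1.5519
Iteration 2: beta = 0.3333, y = 1.5519 + 0.3333*(1.5519 - 2.3739) = 1.2779
  grad(y) = 13.4462, v = y - alpha*grad = 0.9431
  prox(v) = soft_thresh(0.9431, 0.0505) = 0.8925
Iteration 3: beta = 0.5, y = 0.8925 + 0.5*(0.8925 - 1.5519) = 0.5629
  grad(y) = 2.0056, v = y - alpha*grad = 0.5129
  prox(v) = soft_thresh(0.5129, 0.0505) = 0.4624
Iteration 4: beta = 0.6, y = 0.4624 + 0.6*(0.4624 - 0.8925) = 0.2043
  grad(y) = -3.7318, v = y - alpha*grad = 0.2972
  prox(v) = soft_thresh(0.2972, 0.0505) = 0.2466
f(x_4) = 8*0.2466^2 - 7*0.2466 + 2.03*|0.2466| = -0.7391


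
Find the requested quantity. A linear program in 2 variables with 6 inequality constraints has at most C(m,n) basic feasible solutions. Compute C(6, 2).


Each vertex corresponds to some choice of n active constraints out of m, so the number of vertices is at most C(m, n) = m! / (n!(m-n)!).
m = 6, n = 2
Numerator: 6 * 5
Denominator: 2! = 2
C(6, 2) = 15


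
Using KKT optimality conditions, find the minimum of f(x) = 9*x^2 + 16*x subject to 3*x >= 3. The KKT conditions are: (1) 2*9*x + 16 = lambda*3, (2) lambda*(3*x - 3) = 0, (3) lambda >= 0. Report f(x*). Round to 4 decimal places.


Step 1: Try lambda = 0 (constraint inactive).
x_unc = -16/(2*9) = -0.8889
Check: 3*-0.8889 = -2.6667 < 3 -- violated!
Step 2: Constraint must be active: 3*x = 3
x* = 3/3 = 1.0
lambda = (2*9*1.0 + 16)/3 = 11.3333
Step 3: Compute optimal value.
f(x*) = 9*1.0^2 + 16*1.0 = 25.0


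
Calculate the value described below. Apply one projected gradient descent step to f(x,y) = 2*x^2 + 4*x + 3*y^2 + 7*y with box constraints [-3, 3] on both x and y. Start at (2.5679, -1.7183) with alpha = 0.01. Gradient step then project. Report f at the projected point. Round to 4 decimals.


Step 1: Compute gradient at (2.5679, -1.7183).
grad_x = 2*2*2.5679 + 4 = 14.2716
grad_y = 2*3*-1.7183 + 7 = -3.3098
Step 2: Gradient step.
x_raw = 2.5679 - 0.01*14.2716 = 2.4252
y_raw = -1.7183 - 0.01*-3.3098 = -1.6852
Step 3: Project onto [-3, 3].
x_proj = clip(2.4252) = 2.4252
y_proj = clip(-1.6852) = -1.6852
Step 4: Evaluate f.
f(2.4252, -1.6852) = 18.1871


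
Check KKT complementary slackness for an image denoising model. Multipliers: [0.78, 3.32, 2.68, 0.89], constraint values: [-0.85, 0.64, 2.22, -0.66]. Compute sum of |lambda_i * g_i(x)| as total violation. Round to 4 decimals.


KKT complementary slackness check:
lambda_1 * g_1 = 0.78 * -0.85 = -0.663
lambda_2 * g_2 = 3.32 * 0.64 = 2.1248
lambda_3 * g_3 = 2.68 * 2.22 = 5.9496
lambda_4 * g_4 = 0.89 * -0.66 = -0.5874
Total violation = 0.663 + 2.1248 + 5.9496 + 0.5874 = 9.3248


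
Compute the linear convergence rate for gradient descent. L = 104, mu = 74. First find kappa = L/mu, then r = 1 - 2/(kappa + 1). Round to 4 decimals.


Step 1: Compute the condition number.
kappa = L/mu = 104/74 = 1.4054
Step 2: Compute the convergence rate.
r = 1 - 2/(kappa + 1) = 1 - 2*mu/(L + mu) = (L - mu)/(L + mu) = 30/178 = 0.1685


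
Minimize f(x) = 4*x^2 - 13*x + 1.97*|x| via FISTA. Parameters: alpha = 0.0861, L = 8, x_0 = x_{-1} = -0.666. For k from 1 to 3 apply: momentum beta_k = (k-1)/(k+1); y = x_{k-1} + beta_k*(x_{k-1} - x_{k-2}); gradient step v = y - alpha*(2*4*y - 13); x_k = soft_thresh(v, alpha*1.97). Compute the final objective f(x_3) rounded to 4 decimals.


FISTA on f(x) = 4*x^2 - 13*x + 1.97*|x|
L = 8, alpha = 0.0861
Iteration 1: beta = 0.0, y = -0.666 + 0.0*(-0.666 + 0.666) = -0.666
  grad(y) = -18.328, v = y - alpha*grad = 0.912
  prox(v) = soft_thresh(0.912, 0.1696) = 0.7424
Iteration 2: beta = 0.3333, y = 0.7424 + 0.3333*(0.7424 + 0.666) = 1.2119
  grad(y) = -3.3048, v = y - alpha*grad = 1.4964
  prox(v) = soft_thresh(1.4964, 0.1696) = 1.3268
Iteration 3: beta = 0.5, y = 1.3268 + 0.5*(1.3268 - 0.7424) = 1.619
  grad(y) = -0.0478, v = y - alpha*grad = 1.6231
  prox(v) = soft_thresh(1.6231, 0.1696) = 1.4535
f(x_3) = 4*1.4535^2 - 13*1.4535 + 1.97*|1.4535| = -7.5814


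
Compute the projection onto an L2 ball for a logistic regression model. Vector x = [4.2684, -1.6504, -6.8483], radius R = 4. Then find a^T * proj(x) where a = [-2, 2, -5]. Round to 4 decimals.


Step 1: Compute ||x|| (intermediates to 6 decimals).
||x|| = sqrt(4.2684^2 + (-1.6504)^2 + (-6.8483)^2) = 8.236642
Step 2: Project.
Since ||x|| > R, scale = R/||x|| = 4/8.236642 = 0.485635, proj(x) = scale * x
proj(x) = [2.072884, -0.801492, -3.325774]
Step 3: Dot product.
a^T * proj(x) = -2*2.072884 + 2*(-0.801492) - 5*(-3.325774) = 10.8801


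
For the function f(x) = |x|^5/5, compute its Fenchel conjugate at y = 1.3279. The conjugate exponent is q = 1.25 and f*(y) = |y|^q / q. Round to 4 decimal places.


The conjugate exponent q satisfies 1/p + 1/q = 1.
p = 5, so q = 5/(5 - 1) = 1.25
|y|^q = 1.3279^1.25 = 1.4255
f*(1.3279) = 1.4255 / 1.25 = 1.1404


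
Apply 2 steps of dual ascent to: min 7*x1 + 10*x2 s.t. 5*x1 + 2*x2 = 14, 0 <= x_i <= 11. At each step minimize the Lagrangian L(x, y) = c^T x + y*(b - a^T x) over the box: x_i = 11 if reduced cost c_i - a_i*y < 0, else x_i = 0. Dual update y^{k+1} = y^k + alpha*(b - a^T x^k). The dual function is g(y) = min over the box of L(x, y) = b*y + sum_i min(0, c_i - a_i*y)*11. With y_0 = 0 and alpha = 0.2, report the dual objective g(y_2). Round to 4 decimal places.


Dual ascent for LP: min 7*x1 + 10*x2, 5*x1 + 2*x2 = 14, 0 <= x_i <= 11
Step 1: y^k = 0.0, reduced costs: (7.0, 10.0)
  x^k = (0.0, 0.0), subgradient = b - a^T x = 14.0
  y^{k+1} = 0.0 + 0.2*14.0 = 2.8
Step 2: y^k = 2.8, reduced costs: (-7.0, 4.4)
  x^k = (11.0, 0.0), subgradient = b - a^T x = -41.0
  y^{k+1} = 2.8 + 0.2*-41.0 = -5.4
Dual objective at y_2 = -5.4: reduced costs (34.0, 20.8), box minimizer x = (0.0, 0.0)
g(y_2) = b*y + (c1 - a1*y)*x1 + (c2 - a2*y)*x2 = 14*(-5.4) + 34.0*0.0 + 20.8*0.0 = -75.6 + 0.0 + 0.0 = -75.6
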